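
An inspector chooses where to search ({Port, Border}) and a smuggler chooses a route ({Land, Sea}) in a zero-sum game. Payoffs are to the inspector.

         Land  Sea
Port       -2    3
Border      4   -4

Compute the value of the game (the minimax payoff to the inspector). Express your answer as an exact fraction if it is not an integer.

Row minima: Port → -2, Border → -4; maximin = -2.
Column maxima: Land → 4, Sea → 3; minimax = 3.
-2 ≠ 3, so there is no saddle point; optimal play is mixed.
Let the inspector play Port with probability p. Expected payoff against Land: (-2)p + 4(1−p) = −6p + 4; against Sea: 3p + (-4)(1−p) = 7p − 4.
Setting these equal: −6p + 4 = 7p − 4 ⇒ −13p = -8 ⇒ p = 8/13, and the value is (-6)·(8/13) + 4 = 4/13.
For the smuggler: with q = P(Land), equating Port's and Border's payoffs gives −5q + 3 = 8q − 4 ⇒ q = 7/13.

4/13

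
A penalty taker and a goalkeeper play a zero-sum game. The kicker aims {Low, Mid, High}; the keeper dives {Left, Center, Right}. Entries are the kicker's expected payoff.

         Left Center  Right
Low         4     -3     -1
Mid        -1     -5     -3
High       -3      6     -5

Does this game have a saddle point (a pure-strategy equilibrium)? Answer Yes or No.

Row minima: Low → -3, Mid → -5, High → -5; maximin = -3.
Column maxima: Left → 4, Center → 6, Right → -1; minimax = -1.
-3 ≠ -1, so no pure-strategy equilibrium exists.

No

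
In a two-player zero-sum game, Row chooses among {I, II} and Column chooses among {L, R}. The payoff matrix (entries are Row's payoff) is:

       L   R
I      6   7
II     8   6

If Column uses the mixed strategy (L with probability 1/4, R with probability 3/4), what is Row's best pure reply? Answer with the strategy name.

Expected payoff of I: (1/4)·6 + (3/4)·7 = 27/4.
Expected payoff of II: (1/4)·8 + (3/4)·6 = 13/2.
The largest is 27/4, so Row's best response is I.

I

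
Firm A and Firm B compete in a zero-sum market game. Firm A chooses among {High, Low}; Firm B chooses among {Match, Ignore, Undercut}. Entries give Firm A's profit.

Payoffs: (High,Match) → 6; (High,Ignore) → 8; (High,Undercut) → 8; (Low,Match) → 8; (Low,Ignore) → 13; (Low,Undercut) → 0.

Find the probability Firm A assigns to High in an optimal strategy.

4/5

Row minima: High → 6, Low → 0; maximin = 6.
Column maxima: Match → 8, Ignore → 13, Undercut → 8; minimax = 8.
6 ≠ 8, so there is no saddle point; optimal play is mixed.
Ignore is strictly dominated by Match (it gives Firm A strictly more in every row), so Firm B never plays it.
On the remaining 2×2 (High, Low vs Match, Undercut):
Let Firm A play High with probability p. Expected payoff against Match: 6p + 8(1−p) = −2p + 8; against Undercut: 8p + 0(1−p) = 8p.
Setting these equal: −2p + 8 = 8p ⇒ −10p = -8 ⇒ p = 4/5, and the value is (-2)·(4/5) + 8 = 32/5.
For Firm B: with q = P(Match), equating High's and Low's payoffs gives −2q + 8 = 8q ⇒ q = 4/5.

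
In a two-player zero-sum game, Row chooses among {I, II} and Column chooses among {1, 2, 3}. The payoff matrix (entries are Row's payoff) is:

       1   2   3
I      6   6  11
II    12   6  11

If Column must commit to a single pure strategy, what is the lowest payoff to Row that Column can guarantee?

6

Column maxima: 1 → 12, 2 → 6, 3 → 11.
The smallest of these is 6.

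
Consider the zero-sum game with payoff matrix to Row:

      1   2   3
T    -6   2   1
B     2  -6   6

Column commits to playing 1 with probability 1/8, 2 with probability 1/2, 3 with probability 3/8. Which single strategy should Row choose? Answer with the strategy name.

Expected payoff of T: (1/8)·(-6) + (1/2)·2 + (3/8)·1 = 5/8.
Expected payoff of B: (1/8)·2 + (1/2)·(-6) + (3/8)·6 = -1/2.
The largest is 5/8, so Row's best response is T.

T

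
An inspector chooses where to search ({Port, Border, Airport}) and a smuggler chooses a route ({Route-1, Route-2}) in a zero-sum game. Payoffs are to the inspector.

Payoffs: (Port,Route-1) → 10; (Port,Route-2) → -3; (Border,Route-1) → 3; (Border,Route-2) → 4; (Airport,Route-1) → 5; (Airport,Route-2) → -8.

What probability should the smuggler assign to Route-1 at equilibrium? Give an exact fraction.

Row minima: Port → -3, Border → 3, Airport → -8; maximin = 3.
Column maxima: Route-1 → 10, Route-2 → 4; minimax = 4.
3 ≠ 4, so there is no saddle point; optimal play is mixed.
Airport is strictly dominated by Port, so the inspector never plays it.
On the remaining 2×2 (Port, Border vs Route-1, Route-2):
Let the inspector play Port with probability p. Expected payoff against Route-1: 10p + 3(1−p) = 7p + 3; against Route-2: (-3)p + 4(1−p) = −7p + 4.
Setting these equal: 7p + 3 = −7p + 4 ⇒ 14p = 1 ⇒ p = 1/14, and the value is (7)·(1/14) + 3 = 7/2.
For the smuggler: with q = P(Route-1), equating Port's and Border's payoffs gives 13q − 3 = −q + 4 ⇒ q = 1/2.

1/2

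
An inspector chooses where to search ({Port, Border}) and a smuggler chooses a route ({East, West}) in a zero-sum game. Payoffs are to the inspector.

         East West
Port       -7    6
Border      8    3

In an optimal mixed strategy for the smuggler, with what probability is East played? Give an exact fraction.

Row minima: Port → -7, Border → 3; maximin = 3.
Column maxima: East → 8, West → 6; minimax = 6.
3 ≠ 6, so there is no saddle point; optimal play is mixed.
Let the inspector play Port with probability p. Expected payoff against East: (-7)p + 8(1−p) = −15p + 8; against West: 6p + 3(1−p) = 3p + 3.
Setting these equal: −15p + 8 = 3p + 3 ⇒ −18p = -5 ⇒ p = 5/18, and the value is (-15)·(5/18) + 8 = 23/6.
For the smuggler: with q = P(East), equating Port's and Border's payoffs gives −13q + 6 = 5q + 3 ⇒ q = 1/6.

1/6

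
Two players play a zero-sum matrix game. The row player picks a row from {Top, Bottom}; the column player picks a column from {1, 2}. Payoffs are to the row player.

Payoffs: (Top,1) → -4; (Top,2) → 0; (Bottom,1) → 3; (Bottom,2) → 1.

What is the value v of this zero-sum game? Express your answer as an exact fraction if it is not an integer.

Row minima: Top → -4, Bottom → 1; maximin = 1.
Column maxima: 1 → 3, 2 → 1; minimax = 1.
Since maximin = minimax = 1, there is a saddle point and the value is 1.

1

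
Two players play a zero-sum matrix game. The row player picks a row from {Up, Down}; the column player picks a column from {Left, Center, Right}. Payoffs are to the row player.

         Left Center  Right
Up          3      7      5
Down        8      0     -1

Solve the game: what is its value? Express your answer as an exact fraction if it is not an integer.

43/11

Row minima: Up → 3, Down → -1; maximin = 3.
Column maxima: Left → 8, Center → 7, Right → 5; minimax = 5.
3 ≠ 5, so there is no saddle point; optimal play is mixed.
Center is strictly dominated by Right (it gives the row player strictly more in every row), so the column player never plays it.
On the remaining 2×2 (Up, Down vs Left, Right):
Let the row player play Up with probability p. Expected payoff against Left: 3p + 8(1−p) = −5p + 8; against Right: 5p + (-1)(1−p) = 6p − 1.
Setting these equal: −5p + 8 = 6p − 1 ⇒ −11p = -9 ⇒ p = 9/11, and the value is (-5)·(9/11) + 8 = 43/11.
For the column player: with q = P(Left), equating Up's and Down's payoffs gives −2q + 5 = 9q − 1 ⇒ q = 6/11.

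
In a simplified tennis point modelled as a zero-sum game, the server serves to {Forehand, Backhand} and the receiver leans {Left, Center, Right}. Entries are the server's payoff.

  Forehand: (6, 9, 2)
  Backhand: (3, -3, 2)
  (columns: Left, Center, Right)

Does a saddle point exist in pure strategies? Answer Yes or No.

Row minima: Forehand → 2, Backhand → -3; maximin = 2.
Column maxima: Left → 6, Center → 9, Right → 2; minimax = 2.
maximin = minimax = 2, so a saddle point exists.

Yes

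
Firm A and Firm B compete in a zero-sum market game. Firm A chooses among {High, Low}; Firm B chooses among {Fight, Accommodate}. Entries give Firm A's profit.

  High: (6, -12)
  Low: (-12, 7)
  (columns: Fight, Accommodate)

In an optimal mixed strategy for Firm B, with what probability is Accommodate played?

Row minima: High → -12, Low → -12; maximin = -12.
Column maxima: Fight → 6, Accommodate → 7; minimax = 6.
-12 ≠ 6, so there is no saddle point; optimal play is mixed.
Let Firm A play High with probability p. Expected payoff against Fight: 6p + (-12)(1−p) = 18p − 12; against Accommodate: (-12)p + 7(1−p) = −19p + 7.
Setting these equal: 18p − 12 = −19p + 7 ⇒ 37p = 19 ⇒ p = 19/37, and the value is (18)·(19/37) − 12 = -102/37.
For Firm B: with q = P(Fight), equating High's and Low's payoffs gives 18q − 12 = −19q + 7 ⇒ q = 19/37.

18/37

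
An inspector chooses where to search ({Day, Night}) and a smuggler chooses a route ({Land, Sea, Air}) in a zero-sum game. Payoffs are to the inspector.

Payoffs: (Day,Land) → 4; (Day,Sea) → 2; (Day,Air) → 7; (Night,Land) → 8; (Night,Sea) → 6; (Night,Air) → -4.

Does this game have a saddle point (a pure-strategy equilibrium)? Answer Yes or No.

Row minima: Day → 2, Night → -4; maximin = 2.
Column maxima: Land → 8, Sea → 6, Air → 7; minimax = 6.
2 ≠ 6, so no pure-strategy equilibrium exists.

No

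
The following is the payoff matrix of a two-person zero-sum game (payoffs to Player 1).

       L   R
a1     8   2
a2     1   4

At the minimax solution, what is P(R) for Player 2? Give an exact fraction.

Row minima: a1 → 2, a2 → 1; maximin = 2.
Column maxima: L → 8, R → 4; minimax = 4.
2 ≠ 4, so there is no saddle point; optimal play is mixed.
Let Player 1 play a1 with probability p. Expected payoff against L: 8p + 1(1−p) = 7p + 1; against R: 2p + 4(1−p) = −2p + 4.
Setting these equal: 7p + 1 = −2p + 4 ⇒ 9p = 3 ⇒ p = 1/3, and the value is (7)·(1/3) + 1 = 10/3.
For Player 2: with q = P(L), equating a1's and a2's payoffs gives 6q + 2 = −3q + 4 ⇒ q = 2/9.

7/9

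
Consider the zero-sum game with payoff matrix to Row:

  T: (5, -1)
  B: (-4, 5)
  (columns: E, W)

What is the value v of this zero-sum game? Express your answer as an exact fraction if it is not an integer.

7/5

Row minima: T → -1, B → -4; maximin = -1.
Column maxima: E → 5, W → 5; minimax = 5.
-1 ≠ 5, so there is no saddle point; optimal play is mixed.
Let Row play T with probability p. Expected payoff against E: 5p + (-4)(1−p) = 9p − 4; against W: (-1)p + 5(1−p) = −6p + 5.
Setting these equal: 9p − 4 = −6p + 5 ⇒ 15p = 9 ⇒ p = 3/5, and the value is (9)·(3/5) − 4 = 7/5.
For Column: with q = P(E), equating T's and B's payoffs gives 6q − 1 = −9q + 5 ⇒ q = 2/5.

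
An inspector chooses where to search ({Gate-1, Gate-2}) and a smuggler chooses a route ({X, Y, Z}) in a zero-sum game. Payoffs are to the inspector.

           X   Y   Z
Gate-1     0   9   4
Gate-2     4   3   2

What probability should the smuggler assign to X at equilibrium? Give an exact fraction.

1/3

Row minima: Gate-1 → 0, Gate-2 → 2; maximin = 2.
Column maxima: X → 4, Y → 9, Z → 4; minimax = 4.
2 ≠ 4, so there is no saddle point; optimal play is mixed.
Y is strictly dominated by Z (it gives the inspector strictly more in every row), so the smuggler never plays it.
On the remaining 2×2 (Gate-1, Gate-2 vs X, Z):
Let the inspector play Gate-1 with probability p. Expected payoff against X: 0p + 4(1−p) = −4p + 4; against Z: 4p + 2(1−p) = 2p + 2.
Setting these equal: −4p + 4 = 2p + 2 ⇒ −6p = -2 ⇒ p = 1/3, and the value is (-4)·(1/3) + 4 = 8/3.
For the smuggler: with q = P(X), equating Gate-1's and Gate-2's payoffs gives −4q + 4 = 2q + 2 ⇒ q = 1/3.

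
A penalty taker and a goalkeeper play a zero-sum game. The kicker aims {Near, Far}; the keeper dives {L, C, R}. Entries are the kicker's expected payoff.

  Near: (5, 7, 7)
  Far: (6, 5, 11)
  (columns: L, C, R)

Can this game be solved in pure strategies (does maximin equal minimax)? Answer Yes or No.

Row minima: Near → 5, Far → 5; maximin = 5.
Column maxima: L → 6, C → 7, R → 11; minimax = 6.
5 ≠ 6, so no pure-strategy equilibrium exists.

No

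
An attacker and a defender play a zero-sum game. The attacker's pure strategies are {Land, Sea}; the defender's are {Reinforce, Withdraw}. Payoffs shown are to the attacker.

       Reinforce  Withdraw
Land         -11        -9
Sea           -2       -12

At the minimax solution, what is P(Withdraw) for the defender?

Row minima: Land → -11, Sea → -12; maximin = -11.
Column maxima: Reinforce → -2, Withdraw → -9; minimax = -9.
-11 ≠ -9, so there is no saddle point; optimal play is mixed.
Let the attacker play Land with probability p. Expected payoff against Reinforce: (-11)p + (-2)(1−p) = −9p − 2; against Withdraw: (-9)p + (-12)(1−p) = 3p − 12.
Setting these equal: −9p − 2 = 3p − 12 ⇒ −12p = -10 ⇒ p = 5/6, and the value is (-9)·(5/6) − 2 = -19/2.
For the defender: with q = P(Reinforce), equating Land's and Sea's payoffs gives −2q − 9 = 10q − 12 ⇒ q = 1/4.

3/4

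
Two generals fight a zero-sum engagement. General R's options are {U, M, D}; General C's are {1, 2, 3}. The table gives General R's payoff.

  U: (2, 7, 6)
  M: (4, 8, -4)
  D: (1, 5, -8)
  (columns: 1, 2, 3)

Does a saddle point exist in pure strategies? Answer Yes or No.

No

Row minima: U → 2, M → -4, D → -8; maximin = 2.
Column maxima: 1 → 4, 2 → 8, 3 → 6; minimax = 4.
2 ≠ 4, so no pure-strategy equilibrium exists.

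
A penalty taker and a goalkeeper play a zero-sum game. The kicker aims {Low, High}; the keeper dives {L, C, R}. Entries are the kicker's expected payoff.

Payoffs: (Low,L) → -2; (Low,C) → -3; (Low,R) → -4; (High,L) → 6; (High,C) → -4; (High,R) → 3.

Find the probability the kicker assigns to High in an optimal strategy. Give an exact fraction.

1/8

Row minima: Low → -4, High → -4; maximin = -4.
Column maxima: L → 6, C → -3, R → 3; minimax = -3.
-4 ≠ -3, so there is no saddle point; optimal play is mixed.
L is strictly dominated by C (it gives the kicker strictly more in every row), so the keeper never plays it.
On the remaining 2×2 (Low, High vs C, R):
Let the kicker play Low with probability p. Expected payoff against C: (-3)p + (-4)(1−p) = p − 4; against R: (-4)p + 3(1−p) = −7p + 3.
Setting these equal: p − 4 = −7p + 3 ⇒ 8p = 7 ⇒ p = 7/8, and the value is (1)·(7/8) − 4 = -25/8.
For the keeper: with q = P(C), equating Low's and High's payoffs gives q − 4 = −7q + 3 ⇒ q = 7/8.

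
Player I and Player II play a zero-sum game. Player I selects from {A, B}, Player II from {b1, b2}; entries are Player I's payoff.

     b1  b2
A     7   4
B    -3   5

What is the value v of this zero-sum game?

47/11

Row minima: A → 4, B → -3; maximin = 4.
Column maxima: b1 → 7, b2 → 5; minimax = 5.
4 ≠ 5, so there is no saddle point; optimal play is mixed.
Let Player I play A with probability p. Expected payoff against b1: 7p + (-3)(1−p) = 10p − 3; against b2: 4p + 5(1−p) = −p + 5.
Setting these equal: 10p − 3 = −p + 5 ⇒ 11p = 8 ⇒ p = 8/11, and the value is (10)·(8/11) − 3 = 47/11.
For Player II: with q = P(b1), equating A's and B's payoffs gives 3q + 4 = −8q + 5 ⇒ q = 1/11.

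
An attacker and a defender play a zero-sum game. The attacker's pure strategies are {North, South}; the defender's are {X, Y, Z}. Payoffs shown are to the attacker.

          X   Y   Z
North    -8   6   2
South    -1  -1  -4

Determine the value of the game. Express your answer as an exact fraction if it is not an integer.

-34/13

Row minima: North → -8, South → -4; maximin = -4.
Column maxima: X → -1, Y → 6, Z → 2; minimax = -1.
-4 ≠ -1, so there is no saddle point; optimal play is mixed.
Y is strictly dominated by Z (it gives the attacker strictly more in every row), so the defender never plays it.
On the remaining 2×2 (North, South vs X, Z):
Let the attacker play North with probability p. Expected payoff against X: (-8)p + (-1)(1−p) = −7p − 1; against Z: 2p + (-4)(1−p) = 6p − 4.
Setting these equal: −7p − 1 = 6p − 4 ⇒ −13p = -3 ⇒ p = 3/13, and the value is (-7)·(3/13) − 1 = -34/13.
For the defender: with q = P(X), equating North's and South's payoffs gives −10q + 2 = 3q − 4 ⇒ q = 6/13.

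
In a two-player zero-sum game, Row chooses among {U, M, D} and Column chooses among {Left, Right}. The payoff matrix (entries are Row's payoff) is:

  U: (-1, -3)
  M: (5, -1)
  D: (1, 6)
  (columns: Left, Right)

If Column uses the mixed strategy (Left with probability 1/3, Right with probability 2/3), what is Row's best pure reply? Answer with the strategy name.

Expected payoff of U: (1/3)·(-1) + (2/3)·(-3) = -7/3.
Expected payoff of M: (1/3)·5 + (2/3)·(-1) = 1.
Expected payoff of D: (1/3)·1 + (2/3)·6 = 13/3.
The largest is 13/3, so Row's best response is D.

D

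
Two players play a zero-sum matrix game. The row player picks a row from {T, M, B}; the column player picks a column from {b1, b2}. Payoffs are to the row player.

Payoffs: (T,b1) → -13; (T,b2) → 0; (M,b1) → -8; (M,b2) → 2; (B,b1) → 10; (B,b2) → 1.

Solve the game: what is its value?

Row minima: T → -13, M → -8, B → 1; maximin = 1.
Column maxima: b1 → 10, b2 → 2; minimax = 2.
1 ≠ 2, so there is no saddle point; optimal play is mixed.
T is strictly dominated by M, so the row player never plays it.
On the remaining 2×2 (M, B vs b1, b2):
Let the row player play M with probability p. Expected payoff against b1: (-8)p + 10(1−p) = −18p + 10; against b2: 2p + 1(1−p) = p + 1.
Setting these equal: −18p + 10 = p + 1 ⇒ −19p = -9 ⇒ p = 9/19, and the value is (-18)·(9/19) + 10 = 28/19.
For the column player: with q = P(b1), equating M's and B's payoffs gives −10q + 2 = 9q + 1 ⇒ q = 1/19.

28/19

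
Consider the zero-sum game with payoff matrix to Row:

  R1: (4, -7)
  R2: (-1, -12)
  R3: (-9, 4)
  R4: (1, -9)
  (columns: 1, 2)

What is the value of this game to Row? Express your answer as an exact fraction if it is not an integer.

-47/24

Row minima: R1 → -7, R2 → -12, R3 → -9, R4 → -9; maximin = -7.
Column maxima: 1 → 4, 2 → 4; minimax = 4.
-7 ≠ 4, so there is no saddle point; optimal play is mixed.
R2 is strictly dominated by R1, so Row never plays it.
R4 is strictly dominated by R1, so Row never plays it.
On the remaining 2×2 (R1, R3 vs 1, 2):
Let Row play R1 with probability p. Expected payoff against 1: 4p + (-9)(1−p) = 13p − 9; against 2: (-7)p + 4(1−p) = −11p + 4.
Setting these equal: 13p − 9 = −11p + 4 ⇒ 24p = 13 ⇒ p = 13/24, and the value is (13)·(13/24) − 9 = -47/24.
For Column: with q = P(1), equating R1's and R3's payoffs gives 11q − 7 = −13q + 4 ⇒ q = 11/24.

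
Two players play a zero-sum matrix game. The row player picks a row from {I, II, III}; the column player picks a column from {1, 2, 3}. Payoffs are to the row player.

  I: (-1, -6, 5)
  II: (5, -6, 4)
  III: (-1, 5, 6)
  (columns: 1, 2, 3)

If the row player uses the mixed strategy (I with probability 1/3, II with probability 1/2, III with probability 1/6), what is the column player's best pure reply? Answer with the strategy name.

2

If the column player plays 1, the row player's expected payoff is (1/3)·(-1) + (1/2)·5 + (1/6)·(-1) = 2.
If the column player plays 2, the row player's expected payoff is (1/3)·(-6) + (1/2)·(-6) + (1/6)·5 = -25/6.
If the column player plays 3, the row player's expected payoff is (1/3)·5 + (1/2)·4 + (1/6)·6 = 14/3.
The column player minimizes the row player's payoff; the smallest is -25/6, so the best response is 2.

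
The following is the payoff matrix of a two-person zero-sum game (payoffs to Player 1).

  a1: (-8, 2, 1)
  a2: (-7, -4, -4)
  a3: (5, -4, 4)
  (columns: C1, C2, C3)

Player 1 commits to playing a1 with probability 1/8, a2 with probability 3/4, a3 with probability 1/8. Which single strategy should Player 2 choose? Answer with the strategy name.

C1

If Player 2 plays C1, Player 1's expected payoff is (1/8)·(-8) + (3/4)·(-7) + (1/8)·5 = -45/8.
If Player 2 plays C2, Player 1's expected payoff is (1/8)·2 + (3/4)·(-4) + (1/8)·(-4) = -13/4.
If Player 2 plays C3, Player 1's expected payoff is (1/8)·1 + (3/4)·(-4) + (1/8)·4 = -19/8.
Player 2 minimizes Player 1's payoff; the smallest is -45/8, so the best response is C1.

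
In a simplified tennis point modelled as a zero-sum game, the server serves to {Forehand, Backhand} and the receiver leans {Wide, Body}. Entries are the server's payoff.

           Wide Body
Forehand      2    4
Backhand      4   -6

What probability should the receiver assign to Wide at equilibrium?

5/6

Row minima: Forehand → 2, Backhand → -6; maximin = 2.
Column maxima: Wide → 4, Body → 4; minimax = 4.
2 ≠ 4, so there is no saddle point; optimal play is mixed.
Let the server play Forehand with probability p. Expected payoff against Wide: 2p + 4(1−p) = −2p + 4; against Body: 4p + (-6)(1−p) = 10p − 6.
Setting these equal: −2p + 4 = 10p − 6 ⇒ −12p = -10 ⇒ p = 5/6, and the value is (-2)·(5/6) + 4 = 7/3.
For the receiver: with q = P(Wide), equating Forehand's and Backhand's payoffs gives −2q + 4 = 10q − 6 ⇒ q = 5/6.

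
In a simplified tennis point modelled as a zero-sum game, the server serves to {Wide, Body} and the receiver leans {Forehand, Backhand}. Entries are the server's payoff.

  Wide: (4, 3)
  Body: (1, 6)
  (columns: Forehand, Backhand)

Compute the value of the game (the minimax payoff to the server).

7/2

Row minima: Wide → 3, Body → 1; maximin = 3.
Column maxima: Forehand → 4, Backhand → 6; minimax = 4.
3 ≠ 4, so there is no saddle point; optimal play is mixed.
Let the server play Wide with probability p. Expected payoff against Forehand: 4p + 1(1−p) = 3p + 1; against Backhand: 3p + 6(1−p) = −3p + 6.
Setting these equal: 3p + 1 = −3p + 6 ⇒ 6p = 5 ⇒ p = 5/6, and the value is (3)·(5/6) + 1 = 7/2.
For the receiver: with q = P(Forehand), equating Wide's and Body's payoffs gives q + 3 = −5q + 6 ⇒ q = 1/2.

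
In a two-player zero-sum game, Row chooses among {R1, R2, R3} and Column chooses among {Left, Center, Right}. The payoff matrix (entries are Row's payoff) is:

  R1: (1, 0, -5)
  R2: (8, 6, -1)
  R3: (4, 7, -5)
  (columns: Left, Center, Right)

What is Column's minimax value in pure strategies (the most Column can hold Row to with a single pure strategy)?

-1

Column maxima: Left → 8, Center → 7, Right → -1.
The smallest of these is -1.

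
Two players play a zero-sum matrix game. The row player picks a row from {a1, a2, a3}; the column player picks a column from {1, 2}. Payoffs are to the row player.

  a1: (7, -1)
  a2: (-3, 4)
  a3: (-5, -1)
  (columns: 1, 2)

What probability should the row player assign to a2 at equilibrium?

8/15

Row minima: a1 → -1, a2 → -3, a3 → -5; maximin = -1.
Column maxima: 1 → 7, 2 → 4; minimax = 4.
-1 ≠ 4, so there is no saddle point; optimal play is mixed.
a3 is strictly dominated by a2, so the row player never plays it.
On the remaining 2×2 (a1, a2 vs 1, 2):
Let the row player play a1 with probability p. Expected payoff against 1: 7p + (-3)(1−p) = 10p − 3; against 2: (-1)p + 4(1−p) = −5p + 4.
Setting these equal: 10p − 3 = −5p + 4 ⇒ 15p = 7 ⇒ p = 7/15, and the value is (10)·(7/15) − 3 = 5/3.
For the column player: with q = P(1), equating a1's and a2's payoffs gives 8q − 1 = −7q + 4 ⇒ q = 1/3.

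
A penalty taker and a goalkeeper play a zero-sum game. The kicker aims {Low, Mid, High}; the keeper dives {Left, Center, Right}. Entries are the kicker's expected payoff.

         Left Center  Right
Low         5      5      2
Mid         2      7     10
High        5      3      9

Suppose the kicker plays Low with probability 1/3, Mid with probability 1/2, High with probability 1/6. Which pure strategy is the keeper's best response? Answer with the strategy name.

If the keeper plays Left, the kicker's expected payoff is (1/3)·5 + (1/2)·2 + (1/6)·5 = 7/2.
If the keeper plays Center, the kicker's expected payoff is (1/3)·5 + (1/2)·7 + (1/6)·3 = 17/3.
If the keeper plays Right, the kicker's expected payoff is (1/3)·2 + (1/2)·10 + (1/6)·9 = 43/6.
The keeper minimizes the kicker's payoff; the smallest is 7/2, so the best response is Left.

Left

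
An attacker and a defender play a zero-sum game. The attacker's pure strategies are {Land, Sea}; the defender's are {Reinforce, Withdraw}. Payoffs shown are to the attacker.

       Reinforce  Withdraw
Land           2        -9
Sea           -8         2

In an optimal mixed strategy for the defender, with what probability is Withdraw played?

Row minima: Land → -9, Sea → -8; maximin = -8.
Column maxima: Reinforce → 2, Withdraw → 2; minimax = 2.
-8 ≠ 2, so there is no saddle point; optimal play is mixed.
Let the attacker play Land with probability p. Expected payoff against Reinforce: 2p + (-8)(1−p) = 10p − 8; against Withdraw: (-9)p + 2(1−p) = −11p + 2.
Setting these equal: 10p − 8 = −11p + 2 ⇒ 21p = 10 ⇒ p = 10/21, and the value is (10)·(10/21) − 8 = -68/21.
For the defender: with q = P(Reinforce), equating Land's and Sea's payoffs gives 11q − 9 = −10q + 2 ⇒ q = 11/21.

10/21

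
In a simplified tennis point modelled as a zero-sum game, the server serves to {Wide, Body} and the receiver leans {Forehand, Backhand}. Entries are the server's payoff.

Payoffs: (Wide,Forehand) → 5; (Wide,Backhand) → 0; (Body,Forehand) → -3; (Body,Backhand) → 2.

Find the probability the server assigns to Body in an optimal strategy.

1/2

Row minima: Wide → 0, Body → -3; maximin = 0.
Column maxima: Forehand → 5, Backhand → 2; minimax = 2.
0 ≠ 2, so there is no saddle point; optimal play is mixed.
Let the server play Wide with probability p. Expected payoff against Forehand: 5p + (-3)(1−p) = 8p − 3; against Backhand: 0p + 2(1−p) = −2p + 2.
Setting these equal: 8p − 3 = −2p + 2 ⇒ 10p = 5 ⇒ p = 1/2, and the value is (8)·(1/2) − 3 = 1.
For the receiver: with q = P(Forehand), equating Wide's and Body's payoffs gives 5q = −5q + 2 ⇒ q = 1/5.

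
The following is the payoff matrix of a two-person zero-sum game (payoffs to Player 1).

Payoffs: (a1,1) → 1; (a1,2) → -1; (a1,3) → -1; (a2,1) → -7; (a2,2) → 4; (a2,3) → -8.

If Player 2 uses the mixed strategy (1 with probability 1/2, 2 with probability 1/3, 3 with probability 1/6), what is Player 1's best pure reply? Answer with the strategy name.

Expected payoff of a1: (1/2)·1 + (1/3)·(-1) + (1/6)·(-1) = 0.
Expected payoff of a2: (1/2)·(-7) + (1/3)·4 + (1/6)·(-8) = -7/2.
The largest is 0, so Player 1's best response is a1.

a1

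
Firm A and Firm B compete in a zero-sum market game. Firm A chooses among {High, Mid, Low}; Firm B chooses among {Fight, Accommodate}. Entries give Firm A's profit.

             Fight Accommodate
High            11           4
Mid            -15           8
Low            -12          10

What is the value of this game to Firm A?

Row minima: High → 4, Mid → -15, Low → -12; maximin = 4.
Column maxima: Fight → 11, Accommodate → 10; minimax = 10.
4 ≠ 10, so there is no saddle point; optimal play is mixed.
Mid is strictly dominated by Low, so Firm A never plays it.
On the remaining 2×2 (High, Low vs Fight, Accommodate):
Let Firm A play High with probability p. Expected payoff against Fight: 11p + (-12)(1−p) = 23p − 12; against Accommodate: 4p + 10(1−p) = −6p + 10.
Setting these equal: 23p − 12 = −6p + 10 ⇒ 29p = 22 ⇒ p = 22/29, and the value is (23)·(22/29) − 12 = 158/29.
For Firm B: with q = P(Fight), equating High's and Low's payoffs gives 7q + 4 = −22q + 10 ⇒ q = 6/29.

158/29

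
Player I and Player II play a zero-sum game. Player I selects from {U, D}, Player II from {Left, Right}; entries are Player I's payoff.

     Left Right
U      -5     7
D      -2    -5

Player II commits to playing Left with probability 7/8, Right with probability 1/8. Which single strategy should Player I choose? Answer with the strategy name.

D

Expected payoff of U: (7/8)·(-5) + (1/8)·7 = -7/2.
Expected payoff of D: (7/8)·(-2) + (1/8)·(-5) = -19/8.
The largest is -19/8, so Player I's best response is D.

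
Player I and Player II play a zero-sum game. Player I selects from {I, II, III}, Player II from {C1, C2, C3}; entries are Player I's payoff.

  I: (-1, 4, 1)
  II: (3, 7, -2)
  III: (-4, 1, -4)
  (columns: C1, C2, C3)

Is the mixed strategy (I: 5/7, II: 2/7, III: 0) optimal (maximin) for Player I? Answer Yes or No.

Yes

Against C1 this mix gives (5/7)·(-1) + (2/7)·3 = 1/7.
Against C2 this mix gives (5/7)·4 + (2/7)·7 = 34/7.
Against C3 this mix gives (5/7)·1 + (2/7)·(-2) = 1/7.
All of Player II's active replies (C1, C3) yield 1/7, and no column does worse for Player I. The mix makes Player II indifferent and guarantees 1/7, so it is optimal.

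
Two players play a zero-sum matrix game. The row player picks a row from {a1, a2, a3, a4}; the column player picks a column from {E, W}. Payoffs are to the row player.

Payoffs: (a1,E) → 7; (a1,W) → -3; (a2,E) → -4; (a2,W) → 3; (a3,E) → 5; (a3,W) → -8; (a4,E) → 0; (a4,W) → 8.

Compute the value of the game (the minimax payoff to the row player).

Row minima: a1 → -3, a2 → -4, a3 → -8, a4 → 0; maximin = 0.
Column maxima: E → 7, W → 8; minimax = 7.
0 ≠ 7, so there is no saddle point; optimal play is mixed.
a2 is strictly dominated by a4, so the row player never plays it.
a3 is strictly dominated by a1, so the row player never plays it.
On the remaining 2×2 (a1, a4 vs E, W):
Let the row player play a1 with probability p. Expected payoff against E: 7p + 0(1−p) = 7p; against W: (-3)p + 8(1−p) = −11p + 8.
Setting these equal: 7p = −11p + 8 ⇒ 18p = 8 ⇒ p = 4/9, and the value is (7)·(4/9) = 28/9.
For the column player: with q = P(E), equating a1's and a4's payoffs gives 10q − 3 = −8q + 8 ⇒ q = 11/18.

28/9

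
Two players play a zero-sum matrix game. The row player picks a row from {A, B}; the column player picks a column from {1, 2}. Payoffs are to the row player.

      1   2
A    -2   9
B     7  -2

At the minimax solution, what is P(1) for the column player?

11/20

Row minima: A → -2, B → -2; maximin = -2.
Column maxima: 1 → 7, 2 → 9; minimax = 7.
-2 ≠ 7, so there is no saddle point; optimal play is mixed.
Let the row player play A with probability p. Expected payoff against 1: (-2)p + 7(1−p) = −9p + 7; against 2: 9p + (-2)(1−p) = 11p − 2.
Setting these equal: −9p + 7 = 11p − 2 ⇒ −20p = -9 ⇒ p = 9/20, and the value is (-9)·(9/20) + 7 = 59/20.
For the column player: with q = P(1), equating A's and B's payoffs gives −11q + 9 = 9q − 2 ⇒ q = 11/20.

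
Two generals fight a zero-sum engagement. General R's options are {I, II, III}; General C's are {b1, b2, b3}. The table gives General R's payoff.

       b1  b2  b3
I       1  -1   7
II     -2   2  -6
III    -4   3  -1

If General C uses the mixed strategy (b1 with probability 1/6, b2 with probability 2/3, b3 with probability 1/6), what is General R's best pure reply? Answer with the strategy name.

III

Expected payoff of I: (1/6)·1 + (2/3)·(-1) + (1/6)·7 = 2/3.
Expected payoff of II: (1/6)·(-2) + (2/3)·2 + (1/6)·(-6) = 0.
Expected payoff of III: (1/6)·(-4) + (2/3)·3 + (1/6)·(-1) = 7/6.
The largest is 7/6, so General R's best response is III.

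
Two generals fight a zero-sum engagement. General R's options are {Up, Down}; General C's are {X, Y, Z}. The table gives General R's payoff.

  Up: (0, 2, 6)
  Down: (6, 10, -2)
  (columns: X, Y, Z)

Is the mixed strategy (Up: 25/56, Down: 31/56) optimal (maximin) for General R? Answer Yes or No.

No

Against X this mix gives (25/56)·0 + (31/56)·6 = 93/28.
Against Y this mix gives (25/56)·2 + (31/56)·10 = 45/7.
Against Z this mix gives (25/56)·6 + (31/56)·(-2) = 11/7.
General C will play Z, holding General R to 11/7. Shifting weight toward the row that does better against Z would raise this floor (the equalizing mix achieves 18/7 against both Z and X), so the proposed strategy is not optimal.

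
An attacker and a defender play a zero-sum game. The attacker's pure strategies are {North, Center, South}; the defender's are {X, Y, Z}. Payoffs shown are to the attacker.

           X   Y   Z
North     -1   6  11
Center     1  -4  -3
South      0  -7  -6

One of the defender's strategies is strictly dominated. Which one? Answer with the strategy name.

Z

Y holds the attacker's payoff strictly below Z in every row: 6 < 11, -4 < -3, -7 < -6.
So Z is strictly dominated for the defender.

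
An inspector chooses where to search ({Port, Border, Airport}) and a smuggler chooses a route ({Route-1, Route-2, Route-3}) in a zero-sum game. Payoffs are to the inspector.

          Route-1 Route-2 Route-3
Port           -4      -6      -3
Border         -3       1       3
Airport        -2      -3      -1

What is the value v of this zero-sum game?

Row minima: Port → -6, Border → -3, Airport → -3; maximin = -3.
Column maxima: Route-1 → -2, Route-2 → 1, Route-3 → 3; minimax = -2.
-3 ≠ -2, so there is no saddle point; optimal play is mixed.
Port is strictly dominated by Border, so the inspector never plays it.
Route-3 is strictly dominated by Route-1 (it gives the inspector strictly more in every row), so the smuggler never plays it.
On the remaining 2×2 (Border, Airport vs Route-1, Route-2):
Let the inspector play Border with probability p. Expected payoff against Route-1: (-3)p + (-2)(1−p) = −p − 2; against Route-2: 1p + (-3)(1−p) = 4p − 3.
Setting these equal: −p − 2 = 4p − 3 ⇒ −5p = -1 ⇒ p = 1/5, and the value is (-1)·(1/5) − 2 = -11/5.
For the smuggler: with q = P(Route-1), equating Border's and Airport's payoffs gives −4q + 1 = q − 3 ⇒ q = 4/5.

-11/5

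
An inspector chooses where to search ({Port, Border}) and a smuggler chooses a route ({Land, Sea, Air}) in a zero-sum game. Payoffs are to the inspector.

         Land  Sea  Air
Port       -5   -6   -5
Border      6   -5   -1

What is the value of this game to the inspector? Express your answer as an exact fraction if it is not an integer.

Row minima: Port → -6, Border → -5; maximin = -5.
Column maxima: Land → 6, Sea → -5, Air → -1; minimax = -5.
Since maximin = minimax = -5, there is a saddle point and the value is -5.

-5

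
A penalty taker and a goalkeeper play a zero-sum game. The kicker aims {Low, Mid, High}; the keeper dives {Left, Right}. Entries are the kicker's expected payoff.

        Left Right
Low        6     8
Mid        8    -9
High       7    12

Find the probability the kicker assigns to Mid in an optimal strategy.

5/22

Row minima: Low → 6, Mid → -9, High → 7; maximin = 7.
Column maxima: Left → 8, Right → 12; minimax = 8.
7 ≠ 8, so there is no saddle point; optimal play is mixed.
Low is strictly dominated by High, so the kicker never plays it.
On the remaining 2×2 (Mid, High vs Left, Right):
Let the kicker play Mid with probability p. Expected payoff against Left: 8p + 7(1−p) = p + 7; against Right: (-9)p + 12(1−p) = −21p + 12.
Setting these equal: p + 7 = −21p + 12 ⇒ 22p = 5 ⇒ p = 5/22, and the value is (1)·(5/22) + 7 = 159/22.
For the keeper: with q = P(Left), equating Mid's and High's payoffs gives 17q − 9 = −5q + 12 ⇒ q = 21/22.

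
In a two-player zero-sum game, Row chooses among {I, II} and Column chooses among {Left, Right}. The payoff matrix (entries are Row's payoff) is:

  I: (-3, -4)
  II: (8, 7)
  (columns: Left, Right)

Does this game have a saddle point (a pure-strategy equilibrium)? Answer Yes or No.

Row minima: I → -4, II → 7; maximin = 7.
Column maxima: Left → 8, Right → 7; minimax = 7.
maximin = minimax = 7, so a saddle point exists.

Yes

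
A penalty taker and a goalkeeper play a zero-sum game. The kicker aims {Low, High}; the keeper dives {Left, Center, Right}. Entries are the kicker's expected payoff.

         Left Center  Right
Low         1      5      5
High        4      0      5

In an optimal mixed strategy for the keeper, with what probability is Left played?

5/8

Row minima: Low → 1, High → 0; maximin = 1.
Column maxima: Left → 4, Center → 5, Right → 5; minimax = 4.
1 ≠ 4, so there is no saddle point; optimal play is mixed.
Right is strictly dominated by Left (it gives the kicker strictly more in every row), so the keeper never plays it.
On the remaining 2×2 (Low, High vs Left, Center):
Let the kicker play Low with probability p. Expected payoff against Left: 1p + 4(1−p) = −3p + 4; against Center: 5p + 0(1−p) = 5p.
Setting these equal: −3p + 4 = 5p ⇒ −8p = -4 ⇒ p = 1/2, and the value is (-3)·(1/2) + 4 = 5/2.
For the keeper: with q = P(Left), equating Low's and High's payoffs gives −4q + 5 = 4q ⇒ q = 5/8.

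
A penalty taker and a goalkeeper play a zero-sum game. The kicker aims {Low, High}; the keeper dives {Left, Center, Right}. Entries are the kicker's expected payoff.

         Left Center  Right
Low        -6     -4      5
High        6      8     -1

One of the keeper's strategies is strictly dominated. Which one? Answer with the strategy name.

Left holds the kicker's payoff strictly below Center in every row: -6 < -4, 6 < 8.
So Center is strictly dominated for the keeper.

Center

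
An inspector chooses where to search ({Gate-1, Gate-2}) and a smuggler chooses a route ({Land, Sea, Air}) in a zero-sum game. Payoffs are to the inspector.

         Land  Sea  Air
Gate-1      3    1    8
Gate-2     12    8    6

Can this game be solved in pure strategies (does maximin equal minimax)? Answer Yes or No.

No

Row minima: Gate-1 → 1, Gate-2 → 6; maximin = 6.
Column maxima: Land → 12, Sea → 8, Air → 8; minimax = 8.
6 ≠ 8, so no pure-strategy equilibrium exists.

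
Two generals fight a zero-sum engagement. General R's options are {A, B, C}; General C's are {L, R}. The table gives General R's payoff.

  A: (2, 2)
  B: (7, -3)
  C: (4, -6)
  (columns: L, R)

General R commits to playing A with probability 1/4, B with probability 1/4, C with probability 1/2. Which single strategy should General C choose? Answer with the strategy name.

R

If General C plays L, General R's expected payoff is (1/4)·2 + (1/4)·7 + (1/2)·4 = 17/4.
If General C plays R, General R's expected payoff is (1/4)·2 + (1/4)·(-3) + (1/2)·(-6) = -13/4.
General C minimizes General R's payoff; the smallest is -13/4, so the best response is R.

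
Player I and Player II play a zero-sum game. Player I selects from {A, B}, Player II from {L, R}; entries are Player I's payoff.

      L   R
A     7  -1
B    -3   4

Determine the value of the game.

Row minima: A → -1, B → -3; maximin = -1.
Column maxima: L → 7, R → 4; minimax = 4.
-1 ≠ 4, so there is no saddle point; optimal play is mixed.
Let Player I play A with probability p. Expected payoff against L: 7p + (-3)(1−p) = 10p − 3; against R: (-1)p + 4(1−p) = −5p + 4.
Setting these equal: 10p − 3 = −5p + 4 ⇒ 15p = 7 ⇒ p = 7/15, and the value is (10)·(7/15) − 3 = 5/3.
For Player II: with q = P(L), equating A's and B's payoffs gives 8q − 1 = −7q + 4 ⇒ q = 1/3.

5/3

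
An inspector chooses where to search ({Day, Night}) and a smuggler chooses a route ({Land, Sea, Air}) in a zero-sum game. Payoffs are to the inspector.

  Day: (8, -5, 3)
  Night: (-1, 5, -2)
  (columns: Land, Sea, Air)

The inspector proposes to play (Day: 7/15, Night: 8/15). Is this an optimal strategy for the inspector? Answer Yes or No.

Yes

Against Land this mix gives (7/15)·8 + (8/15)·(-1) = 16/5.
Against Sea this mix gives (7/15)·(-5) + (8/15)·5 = 1/3.
Against Air this mix gives (7/15)·3 + (8/15)·(-2) = 1/3.
All of the smuggler's active replies (Sea, Air) yield 1/3, and no column does worse for the inspector. The mix makes the smuggler indifferent and guarantees 1/3, so it is optimal.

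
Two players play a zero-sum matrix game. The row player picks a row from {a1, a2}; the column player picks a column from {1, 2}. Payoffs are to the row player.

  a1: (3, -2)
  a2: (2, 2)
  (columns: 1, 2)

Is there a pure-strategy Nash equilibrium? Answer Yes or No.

Yes

Row minima: a1 → -2, a2 → 2; maximin = 2.
Column maxima: 1 → 3, 2 → 2; minimax = 2.
maximin = minimax = 2, so a saddle point exists.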